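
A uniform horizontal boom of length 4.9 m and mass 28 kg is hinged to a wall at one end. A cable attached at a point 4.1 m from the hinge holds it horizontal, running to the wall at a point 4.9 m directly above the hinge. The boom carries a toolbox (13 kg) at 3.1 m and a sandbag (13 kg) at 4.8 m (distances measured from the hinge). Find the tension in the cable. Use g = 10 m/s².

T ≈ 545 N

Sum moments about the hinge (the unknown hinge reaction has zero arm there).
Beam weight: 28 × 10 = 280 N down at 2.45 m → arm 2.45 m, τ = 280 × 2.45 = 686 N·m clockwise.
Toolbox: 13 × 10 = 130 N down at 3.1 m → arm 3.1 m, τ = 130 × 3.1 = 403 N·m clockwise.
Sandbag: 13 × 10 = 130 N down at 4.8 m → arm 4.8 m, τ = 130 × 4.8 = 624 N·m clockwise.
Total clockwise load moment = 1713 N·m.
The cable tension T acts at 4.1 m; only its component perpendicular to the boom, T sinθ, produces torque. sinθ = h/√(h²+d²) = 4.9/√(4.9²+4.1²) = 0.7669.
Στ = 0 ⇒ T × 4.1 × 0.7669 = 1713 ⇒ T = 1713 / 3.144 = 545 N.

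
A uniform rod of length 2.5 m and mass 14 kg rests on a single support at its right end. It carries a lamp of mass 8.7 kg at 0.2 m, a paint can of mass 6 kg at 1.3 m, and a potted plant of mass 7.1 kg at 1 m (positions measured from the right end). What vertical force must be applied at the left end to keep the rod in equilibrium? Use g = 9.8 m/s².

Take moments about the right end.
Beam weight: 14 × 9.8 = 137.2 N down at 1.25 m → arm 1.25 m, τ = 137.2 × 1.25 = 171.5 N·m counterclockwise.
Lamp: 8.7 × 9.8 = 85.26 N down at 0.2 m → arm 0.2 m, τ = 85.26 × 0.2 = 17.05 N·m counterclockwise.
Paint can: 6 × 9.8 = 58.8 N down at 1.3 m → arm 1.3 m, τ = 58.8 × 1.3 = 76.44 N·m counterclockwise.
Potted plant: 7.1 × 9.8 = 69.58 N down at 1 m → arm 1 m, τ = 69.58 × 1 = 69.58 N·m counterclockwise.
Net moment of the loads = 334.6 N·m counterclockwise.
The upward force F acts at the left end, arm 2.5 m, giving F × 2.5 clockwise.
For rotational equilibrium, F × 2.5 = 334.6, so F = 334.6 / 2.5 = 134 N.

F ≈ 134 N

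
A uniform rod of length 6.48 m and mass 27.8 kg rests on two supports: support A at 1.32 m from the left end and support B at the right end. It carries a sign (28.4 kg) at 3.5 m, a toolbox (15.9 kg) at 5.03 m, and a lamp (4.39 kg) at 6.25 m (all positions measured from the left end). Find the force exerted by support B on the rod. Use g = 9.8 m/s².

R_B ≈ 372 N

About support A:
Beam weight: 27.8 × 9.8 = 272.4 N down at 3.24 m → arm 1.92 m, τ = 272.4 × 1.92 = 523 N·m clockwise.
Sign: 28.4 × 9.8 = 278.3 N down at 3.5 m → arm 2.18 m, τ = 278.3 × 2.18 = 606.7 N·m clockwise.
Toolbox: 15.9 × 9.8 = 155.8 N down at 5.03 m → arm 3.71 m, τ = 155.8 × 3.71 = 578 N·m clockwise.
Lamp: 4.39 × 9.8 = 43.02 N down at 6.25 m → arm 4.93 m, τ = 43.02 × 4.93 = 212.1 N·m clockwise.
Net load moment about support A = 1920 N·m clockwise.
Reaction R at support B is upward at 6.48 m, arm 5.16 m → moment R × 5.16 counterclockwise.
Στ = 0 ⇒ R × 5.16 = 1920 ⇒ R = 372 N.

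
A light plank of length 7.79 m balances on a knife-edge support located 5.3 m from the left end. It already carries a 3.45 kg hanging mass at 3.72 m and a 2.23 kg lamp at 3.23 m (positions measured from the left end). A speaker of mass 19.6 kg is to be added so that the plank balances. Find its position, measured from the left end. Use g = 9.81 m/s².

x ≈ 5.81 m from the left end

About the knife-edge support (at 5.3 m from the left end):
Hanging mass: 3.45 × 9.81 = 33.84 N down at 3.72 m → arm 1.58 m, τ = 33.84 × 1.58 = 53.47 N·m counterclockwise.
Lamp: 2.23 × 9.81 = 21.88 N down at 3.23 m → arm 2.07 m, τ = 21.88 × 2.07 = 45.29 N·m counterclockwise.
Net moment of existing loads = 98.76 N·m counterclockwise.
The speaker weighs 19.6 × 9.81 = 192.3 N and must supply an equal clockwise moment, so its lever arm about the knife-edge support is 98.76 / 192.3 = 0.514 m.
That puts it at 5.3 + 0.514 = 5.81 m from the left end.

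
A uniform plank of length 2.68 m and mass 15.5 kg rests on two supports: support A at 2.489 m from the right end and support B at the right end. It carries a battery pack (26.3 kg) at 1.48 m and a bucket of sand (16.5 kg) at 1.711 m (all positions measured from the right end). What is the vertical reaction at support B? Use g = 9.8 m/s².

Choose support A as the axis so its reaction then has zero moment arm.
Beam weight: 15.5 × 9.8 = 151.9 N down at 1.34 m → arm 1.149 m, τ = 151.9 × 1.149 = 174.5 N·m clockwise.
Battery pack: 26.3 × 9.8 = 257.7 N down at 1.48 m → arm 1.009 m, τ = 257.7 × 1.009 = 260 N·m clockwise.
Bucket of sand: 16.5 × 9.8 = 161.7 N down at 1.711 m → arm 0.778 m, τ = 161.7 × 0.778 = 125.8 N·m clockwise.
Net load moment about support A = 560.3 N·m clockwise.
Reaction R at support B is upward at 0 m, arm 2.489 m → moment R × 2.489 counterclockwise.
Balancing moments: R × 2.489 = 560.3, giving R = 225 N.

R_B ≈ 225 N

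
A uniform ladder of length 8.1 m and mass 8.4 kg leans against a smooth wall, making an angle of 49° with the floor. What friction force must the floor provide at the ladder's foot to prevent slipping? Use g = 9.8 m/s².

About the foot of the ladder:
Ladder weight 8.4×9.8 = 82.32 N acts at 4.05 m along the ladder; its horizontal arm is 4.05·cos49° = 2.657 m → τ = 218.7 N·m clockwise.
Wall normal N acts horizontally at the top; its moment arm is the height L sinθ = 8.1·sin49° = 6.113 m, counterclockwise.
Στ = 0 ⇒ N × 6.113 = 218.7 ⇒ N = 35.8 N.
ΣFx = 0: friction at the foot balances the wall's push, so f = N_wall = 35.8 N.

f ≈ 35.8 N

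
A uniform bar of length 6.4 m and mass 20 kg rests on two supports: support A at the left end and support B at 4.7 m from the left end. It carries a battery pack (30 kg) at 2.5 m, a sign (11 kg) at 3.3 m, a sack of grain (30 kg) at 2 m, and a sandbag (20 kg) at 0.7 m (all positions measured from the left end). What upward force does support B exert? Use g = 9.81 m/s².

R_B ≈ 520 N

Sum moments about support A (its reaction then has zero moment arm).
Beam weight: 20 × 9.81 = 196.2 N down at 3.2 m → arm 3.2 m, τ = 196.2 × 3.2 = 627.8 N·m clockwise.
Battery pack: 30 × 9.81 = 294.3 N down at 2.5 m → arm 2.5 m, τ = 294.3 × 2.5 = 735.8 N·m clockwise.
Sign: 11 × 9.81 = 107.9 N down at 3.3 m → arm 3.3 m, τ = 107.9 × 3.3 = 356.1 N·m clockwise.
Sack of grain: 30 × 9.81 = 294.3 N down at 2 m → arm 2 m, τ = 294.3 × 2 = 588.6 N·m clockwise.
Sandbag: 20 × 9.81 = 196.2 N down at 0.7 m → arm 0.7 m, τ = 196.2 × 0.7 = 137.3 N·m clockwise.
Net load moment about support A = 2446 N·m clockwise.
Reaction R at support B is upward at 4.7 m, arm 4.7 m → moment R × 4.7 counterclockwise.
Στ = 0 ⇒ R × 4.7 = 2446 ⇒ R = 520 N.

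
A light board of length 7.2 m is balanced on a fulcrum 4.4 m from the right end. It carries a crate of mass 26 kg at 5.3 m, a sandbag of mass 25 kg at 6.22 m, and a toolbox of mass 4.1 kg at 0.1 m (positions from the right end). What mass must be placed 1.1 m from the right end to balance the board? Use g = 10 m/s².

m ≈ 15.5 kg

Sum moments about the fulcrum (at 4.4 m from the right end) (the support reaction has zero arm there).
Crate: 26 × 10 = 260 N down at 5.3 m → arm 0.9 m, τ = 260 × 0.9 = 234 N·m counterclockwise.
Sandbag: 25 × 10 = 250 N down at 6.22 m → arm 1.82 m, τ = 250 × 1.82 = 455 N·m counterclockwise.
Toolbox: 4.1 × 10 = 41 N down at 0.1 m → arm 4.3 m, τ = 41 × 4.3 = 176.3 N·m clockwise.
Net moment of known loads = 512.7 N·m counterclockwise.
An unknown mass m at 1.1 m has arm 3.3 m; its moment is m·g·3.3 clockwise.
Setting net torque to zero: m × 10 × 3.3 = 512.7 → m = 512.7 / (10 × 3.3) = 15.5 kg.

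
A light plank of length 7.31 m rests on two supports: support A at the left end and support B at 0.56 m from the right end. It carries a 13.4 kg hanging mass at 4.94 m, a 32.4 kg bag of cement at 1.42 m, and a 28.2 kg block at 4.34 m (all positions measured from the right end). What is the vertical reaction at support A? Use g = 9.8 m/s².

R_A ≈ 280 N

Sum moments about support B (its reaction then has zero moment arm).
Hanging mass: 13.4 × 9.8 = 131.3 N down at 4.94 m → arm 4.38 m, τ = 131.3 × 4.38 = 575.1 N·m counterclockwise.
Bag of cement: 32.4 × 9.8 = 317.5 N down at 1.42 m → arm 0.86 m, τ = 317.5 × 0.86 = 273.1 N·m counterclockwise.
Block: 28.2 × 9.8 = 276.4 N down at 4.34 m → arm 3.78 m, τ = 276.4 × 3.78 = 1045 N·m counterclockwise.
Net load moment about support B = 1893 N·m counterclockwise.
Reaction R at support A is upward at 7.31 m, arm 6.75 m → moment R × 6.75 clockwise.
Balancing moments: R × 6.75 = 1893, giving R = 280 N.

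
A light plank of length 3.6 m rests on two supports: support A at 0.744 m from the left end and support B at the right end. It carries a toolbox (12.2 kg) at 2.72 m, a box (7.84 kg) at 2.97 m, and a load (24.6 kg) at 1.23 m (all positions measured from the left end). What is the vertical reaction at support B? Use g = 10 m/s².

R_B ≈ 187 N

Choose support A as the axis so its reaction then has zero moment arm.
Toolbox: 12.2 × 10 = 122 N down at 2.72 m → arm 1.976 m, τ = 122 × 1.976 = 241.1 N·m clockwise.
Box: 7.84 × 10 = 78.4 N down at 2.97 m → arm 2.226 m, τ = 78.4 × 2.226 = 174.5 N·m clockwise.
Load: 24.6 × 10 = 246 N down at 1.23 m → arm 0.486 m, τ = 246 × 0.486 = 119.6 N·m clockwise.
Net load moment about support A = 535.2 N·m clockwise.
Reaction R at support B is upward at 3.6 m, arm 2.856 m → moment R × 2.856 counterclockwise.
For rotational equilibrium, R × 2.856 = 535.2, so R = 187 N.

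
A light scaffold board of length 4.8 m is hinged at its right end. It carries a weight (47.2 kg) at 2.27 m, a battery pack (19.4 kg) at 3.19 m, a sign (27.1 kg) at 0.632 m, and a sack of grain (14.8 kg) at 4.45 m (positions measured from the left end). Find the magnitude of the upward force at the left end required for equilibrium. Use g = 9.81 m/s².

Sum moments about the right end (the unknown pivot reaction has zero arm there).
Weight: 47.2 × 9.81 = 463 N down at 2.27 m → arm 2.53 m, τ = 463 × 2.53 = 1171 N·m counterclockwise.
Battery pack: 19.4 × 9.81 = 190.3 N down at 3.19 m → arm 1.61 m, τ = 190.3 × 1.61 = 306.4 N·m counterclockwise.
Sign: 27.1 × 9.81 = 265.9 N down at 0.632 m → arm 4.168 m, τ = 265.9 × 4.168 = 1108 N·m counterclockwise.
Sack of grain: 14.8 × 9.81 = 145.2 N down at 4.45 m → arm 0.35 m, τ = 145.2 × 0.35 = 50.82 N·m counterclockwise.
Net moment of the loads = 2636 N·m counterclockwise.
The upward force F acts at the left end, arm 4.8 m, giving F × 4.8 clockwise.
Balancing moments: F × 4.8 = 2636, giving F = 2636 / 4.8 = 549 N.

F ≈ 549 N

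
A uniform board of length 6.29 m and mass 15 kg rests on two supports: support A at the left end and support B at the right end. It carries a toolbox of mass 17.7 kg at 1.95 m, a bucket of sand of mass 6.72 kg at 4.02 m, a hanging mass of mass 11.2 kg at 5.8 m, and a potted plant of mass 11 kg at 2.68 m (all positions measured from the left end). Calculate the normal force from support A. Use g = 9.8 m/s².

R_A ≈ 287 N

Choose support B as the axis so its reaction then has zero moment arm.
Beam weight: 15 × 9.8 = 147 N down at 3.145 m → arm 3.145 m, τ = 147 × 3.145 = 462.3 N·m counterclockwise.
Toolbox: 17.7 × 9.8 = 173.5 N down at 1.95 m → arm 4.34 m, τ = 173.5 × 4.34 = 753 N·m counterclockwise.
Bucket of sand: 6.72 × 9.8 = 65.86 N down at 4.02 m → arm 2.27 m, τ = 65.86 × 2.27 = 149.5 N·m counterclockwise.
Hanging mass: 11.2 × 9.8 = 109.8 N down at 5.8 m → arm 0.49 m, τ = 109.8 × 0.49 = 53.8 N·m counterclockwise.
Potted plant: 11 × 9.8 = 107.8 N down at 2.68 m → arm 3.61 m, τ = 107.8 × 3.61 = 389.2 N·m counterclockwise.
Net load moment about support B = 1808 N·m counterclockwise.
Reaction R at support A is upward at 0 m, arm 6.29 m → moment R × 6.29 clockwise.
Στ = 0 ⇒ R × 6.29 = 1808 ⇒ R = 287 N.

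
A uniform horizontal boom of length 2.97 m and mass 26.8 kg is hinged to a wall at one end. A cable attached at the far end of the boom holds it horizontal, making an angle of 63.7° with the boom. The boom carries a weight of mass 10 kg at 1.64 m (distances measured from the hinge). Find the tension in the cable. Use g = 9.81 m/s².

T ≈ 207 N

Sum moments about the hinge (the unknown hinge reaction has zero arm there).
Beam weight: 26.8 × 9.81 = 262.9 N down at 1.485 m → arm 1.485 m, τ = 262.9 × 1.485 = 390.4 N·m clockwise.
Weight: 10 × 9.81 = 98.1 N down at 1.64 m → arm 1.64 m, τ = 98.1 × 1.64 = 160.9 N·m clockwise.
Total clockwise load moment = 551.3 N·m.
The cable tension T acts at 2.97 m; only its component perpendicular to the boom, T sinθ, produces torque. sin 63.7° = 0.8965.
Στ = 0 ⇒ T × 2.97 × 0.8965 = 551.3 ⇒ T = 551.3 / 2.663 = 207 N.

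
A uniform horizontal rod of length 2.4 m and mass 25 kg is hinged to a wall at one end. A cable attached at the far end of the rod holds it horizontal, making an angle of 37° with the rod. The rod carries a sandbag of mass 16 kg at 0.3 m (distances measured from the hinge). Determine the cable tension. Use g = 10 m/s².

T ≈ 241 N

Taking torques about the hinge:
Beam weight: 25 × 10 = 250 N down at 1.2 m → arm 1.2 m, τ = 250 × 1.2 = 300 N·m clockwise.
Sandbag: 16 × 10 = 160 N down at 0.3 m → arm 0.3 m, τ = 160 × 0.3 = 48 N·m clockwise.
Total clockwise load moment = 348 N·m.
The cable tension T acts at 2.4 m; only its component perpendicular to the rod, T sinθ, produces torque. sin 37° = 0.6018.
For rotational equilibrium, T × 2.4 × 0.6018 = 348, so T = 348 / 1.444 = 241 N.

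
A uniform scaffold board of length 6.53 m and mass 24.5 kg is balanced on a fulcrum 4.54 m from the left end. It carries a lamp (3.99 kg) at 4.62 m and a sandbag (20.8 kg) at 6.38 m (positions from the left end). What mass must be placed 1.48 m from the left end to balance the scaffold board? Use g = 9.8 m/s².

m ≈ 2.4 kg

Take moments about the fulcrum (at 4.54 m from the left end).
Beam weight: 24.5 × 9.8 = 240.1 N down at 3.265 m → arm 1.275 m, τ = 240.1 × 1.275 = 306.1 N·m counterclockwise.
Lamp: 3.99 × 9.8 = 39.1 N down at 4.62 m → arm 0.08 m, τ = 39.1 × 0.08 = 3.128 N·m clockwise.
Sandbag: 20.8 × 9.8 = 203.8 N down at 6.38 m → arm 1.84 m, τ = 203.8 × 1.84 = 375 N·m clockwise.
Net moment of known loads = 72.03 N·m clockwise.
An unknown mass m at 1.48 m has arm 3.06 m; its moment is m·g·3.06 counterclockwise.
Στ = 0 ⇒ m × 9.8 × 3.06 = 72.03 ⇒ m = 72.03 / (9.8 × 3.06) = 2.4 kg.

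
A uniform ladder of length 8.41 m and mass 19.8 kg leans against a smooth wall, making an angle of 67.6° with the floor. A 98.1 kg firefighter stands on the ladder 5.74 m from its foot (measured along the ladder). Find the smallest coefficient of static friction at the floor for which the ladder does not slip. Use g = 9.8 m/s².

Taking torques about the foot of the ladder:
Ladder weight 19.8×9.8 = 194 N acts at 4.205 m along the ladder; its horizontal arm is 4.205·cos67.6° = 1.602 m → τ = 310.8 N·m clockwise.
Firefighter: 98.1×9.8 = 961.4 N at 5.74 m → arm 2.187 m → τ = 2103 N·m clockwise.
Wall normal N acts horizontally at the top; its moment arm is the height L sinθ = 8.41·sin67.6° = 7.775 m, counterclockwise.
Balancing moments: N × 7.775 = 2414, giving N = 310.5 N.
ΣFx = 0 ⇒ f = N_wall = 310.5 N. ΣFy = 0 ⇒ N_floor = 1155 N.
μ_min = f / N_floor = 310.5 / 1155 = 0.269.

μ_min ≈ 0.269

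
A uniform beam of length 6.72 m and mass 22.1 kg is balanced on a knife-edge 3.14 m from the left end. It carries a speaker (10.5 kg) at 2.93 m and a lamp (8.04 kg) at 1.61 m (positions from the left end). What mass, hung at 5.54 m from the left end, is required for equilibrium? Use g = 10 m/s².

Taking torques about the knife-edge (at 3.14 m from the left end):
Beam weight: 22.1 × 10 = 221 N down at 3.36 m → arm 0.22 m, τ = 221 × 0.22 = 48.62 N·m clockwise.
Speaker: 10.5 × 10 = 105 N down at 2.93 m → arm 0.21 m, τ = 105 × 0.21 = 22.05 N·m counterclockwise.
Lamp: 8.04 × 10 = 80.4 N down at 1.61 m → arm 1.53 m, τ = 80.4 × 1.53 = 123 N·m counterclockwise.
Net moment of known loads = 96.43 N·m counterclockwise.
An unknown mass m at 5.54 m has arm 2.4 m; its moment is m·g·2.4 clockwise.
Στ = 0 ⇒ m × 10 × 2.4 = 96.43 ⇒ m = 96.43 / (10 × 2.4) = 4.02 kg.

m ≈ 4.02 kg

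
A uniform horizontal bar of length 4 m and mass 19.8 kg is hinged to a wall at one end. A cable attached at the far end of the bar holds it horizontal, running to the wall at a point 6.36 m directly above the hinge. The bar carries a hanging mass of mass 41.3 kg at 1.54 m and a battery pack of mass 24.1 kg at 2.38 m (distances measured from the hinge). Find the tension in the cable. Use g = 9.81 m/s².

T ≈ 465 N

Sum moments about the hinge (the unknown hinge reaction has zero arm there).
Beam weight: 19.8 × 9.81 = 194.2 N down at 2 m → arm 2 m, τ = 194.2 × 2 = 388.4 N·m clockwise.
Hanging mass: 41.3 × 9.81 = 405.2 N down at 1.54 m → arm 1.54 m, τ = 405.2 × 1.54 = 624 N·m clockwise.
Battery pack: 24.1 × 9.81 = 236.4 N down at 2.38 m → arm 2.38 m, τ = 236.4 × 2.38 = 562.6 N·m clockwise.
Total clockwise load moment = 1575 N·m.
The cable tension T acts at 4 m; only its component perpendicular to the bar, T sinθ, produces torque. sinθ = h/√(h²+d²) = 6.36/√(6.36²+4²) = 0.8465.
For rotational equilibrium, T × 4 × 0.8465 = 1575, so T = 1575 / 3.386 = 465 N.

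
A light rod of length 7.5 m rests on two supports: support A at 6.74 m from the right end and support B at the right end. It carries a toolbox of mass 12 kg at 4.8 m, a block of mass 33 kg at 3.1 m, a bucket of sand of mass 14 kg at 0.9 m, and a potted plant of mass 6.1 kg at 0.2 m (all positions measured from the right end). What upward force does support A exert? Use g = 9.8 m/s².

Choose support B as the axis so its reaction then has zero moment arm.
Toolbox: 12 × 9.8 = 117.6 N down at 4.8 m → arm 4.8 m, τ = 117.6 × 4.8 = 564.5 N·m counterclockwise.
Block: 33 × 9.8 = 323.4 N down at 3.1 m → arm 3.1 m, τ = 323.4 × 3.1 = 1003 N·m counterclockwise.
Bucket of sand: 14 × 9.8 = 137.2 N down at 0.9 m → arm 0.9 m, τ = 137.2 × 0.9 = 123.5 N·m counterclockwise.
Potted plant: 6.1 × 9.8 = 59.78 N down at 0.2 m → arm 0.2 m, τ = 59.78 × 0.2 = 11.96 N·m counterclockwise.
Net load moment about support B = 1703 N·m counterclockwise.
Reaction R at support A is upward at 6.74 m, arm 6.74 m → moment R × 6.74 clockwise.
Στ = 0 ⇒ R × 6.74 = 1703 ⇒ R = 253 N.

R_A ≈ 253 N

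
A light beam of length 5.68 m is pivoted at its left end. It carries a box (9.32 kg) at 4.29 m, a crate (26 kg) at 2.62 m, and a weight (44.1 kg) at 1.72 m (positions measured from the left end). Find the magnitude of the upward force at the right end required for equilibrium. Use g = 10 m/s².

Choose the left end as the axis so the unknown pivot reaction has zero arm there.
Box: 9.32 × 10 = 93.2 N down at 4.29 m → arm 4.29 m, τ = 93.2 × 4.29 = 399.8 N·m clockwise.
Crate: 26 × 10 = 260 N down at 2.62 m → arm 2.62 m, τ = 260 × 2.62 = 681.2 N·m clockwise.
Weight: 44.1 × 10 = 441 N down at 1.72 m → arm 1.72 m, τ = 441 × 1.72 = 758.5 N·m clockwise.
Net moment of the loads = 1840 N·m clockwise.
The upward force F acts at the right end, arm 5.68 m, giving F × 5.68 counterclockwise.
For rotational equilibrium, F × 5.68 = 1840, so F = 1840 / 5.68 = 324 N.

F ≈ 324 N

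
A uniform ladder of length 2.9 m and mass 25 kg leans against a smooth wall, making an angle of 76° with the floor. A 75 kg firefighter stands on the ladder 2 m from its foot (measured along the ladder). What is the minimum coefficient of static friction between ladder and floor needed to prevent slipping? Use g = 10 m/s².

Take moments about the foot of the ladder.
Ladder weight 25×10 = 250 N acts at 1.45 m along the ladder; its horizontal arm is 1.45·cos76° = 0.3508 m → τ = 87.7 N·m clockwise.
Firefighter: 75×10 = 750 N at 2 m → arm 0.4838 m → τ = 362.9 N·m clockwise.
Wall normal N acts horizontally at the top; its moment arm is the height L sinθ = 2.9·sin76° = 2.814 m, counterclockwise.
For rotational equilibrium, N × 2.814 = 450.6, so N = 160.1 N.
ΣFx = 0 ⇒ f = N_wall = 160.1 N. ΣFy = 0 ⇒ N_floor = 1000 N.
μ_min = f / N_floor = 160.1 / 1000 = 0.16.

μ_min ≈ 0.16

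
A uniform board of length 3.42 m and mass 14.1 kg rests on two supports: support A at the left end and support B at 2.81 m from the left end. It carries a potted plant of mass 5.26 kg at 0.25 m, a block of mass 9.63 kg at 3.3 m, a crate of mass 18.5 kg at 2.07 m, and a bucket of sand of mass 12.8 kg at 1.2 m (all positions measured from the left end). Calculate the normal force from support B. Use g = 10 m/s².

R_B ≈ 395 N

Sum moments about support A (its reaction then has zero moment arm).
Beam weight: 14.1 × 10 = 141 N down at 1.71 m → arm 1.71 m, τ = 141 × 1.71 = 241.1 N·m clockwise.
Potted plant: 5.26 × 10 = 52.6 N down at 0.25 m → arm 0.25 m, τ = 52.6 × 0.25 = 13.15 N·m clockwise.
Block: 9.63 × 10 = 96.3 N down at 3.3 m → arm 3.3 m, τ = 96.3 × 3.3 = 317.8 N·m clockwise.
Crate: 18.5 × 10 = 185 N down at 2.07 m → arm 2.07 m, τ = 185 × 2.07 = 382.9 N·m clockwise.
Bucket of sand: 12.8 × 10 = 128 N down at 1.2 m → arm 1.2 m, τ = 128 × 1.2 = 153.6 N·m clockwise.
Net load moment about support A = 1109 N·m clockwise.
Reaction R at support B is upward at 2.81 m, arm 2.81 m → moment R × 2.81 counterclockwise.
Setting net torque to zero: R × 2.81 = 1109 → R = 395 N.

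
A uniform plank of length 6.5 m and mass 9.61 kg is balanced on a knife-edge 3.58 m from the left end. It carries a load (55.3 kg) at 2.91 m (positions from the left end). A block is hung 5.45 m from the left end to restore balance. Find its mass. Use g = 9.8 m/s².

Choose the knife-edge (at 3.58 m from the left end) as the axis so the support reaction has zero arm there.
Beam weight: 9.61 × 9.8 = 94.18 N down at 3.25 m → arm 0.33 m, τ = 94.18 × 0.33 = 31.08 N·m counterclockwise.
Load: 55.3 × 9.8 = 541.9 N down at 2.91 m → arm 0.67 m, τ = 541.9 × 0.67 = 363.1 N·m counterclockwise.
Net moment of known loads = 394.2 N·m counterclockwise.
An unknown mass m at 5.45 m has arm 1.87 m; its moment is m·g·1.87 clockwise.
For rotational equilibrium, m × 9.8 × 1.87 = 394.2, so m = 394.2 / (9.8 × 1.87) = 21.5 kg.

m ≈ 21.5 kg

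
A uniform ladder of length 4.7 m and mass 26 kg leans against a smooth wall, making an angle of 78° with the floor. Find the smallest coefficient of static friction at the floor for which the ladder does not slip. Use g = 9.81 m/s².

μ_min ≈ 0.106

Taking torques about the foot of the ladder:
Ladder weight 26×9.81 = 255.1 N acts at 2.35 m along the ladder; its horizontal arm is 2.35·cos78° = 0.4886 m → τ = 124.6 N·m clockwise.
Wall normal N acts horizontally at the top; its moment arm is the height L sinθ = 4.7·sin78° = 4.597 m, counterclockwise.
Setting net torque to zero: N × 4.597 = 124.6 → N = 27.1 N.
ΣFx = 0 ⇒ f = N_wall = 27.1 N. ΣFy = 0 ⇒ N_floor = 255.1 N.
μ_min = f / N_floor = 27.1 / 255.1 = 0.106.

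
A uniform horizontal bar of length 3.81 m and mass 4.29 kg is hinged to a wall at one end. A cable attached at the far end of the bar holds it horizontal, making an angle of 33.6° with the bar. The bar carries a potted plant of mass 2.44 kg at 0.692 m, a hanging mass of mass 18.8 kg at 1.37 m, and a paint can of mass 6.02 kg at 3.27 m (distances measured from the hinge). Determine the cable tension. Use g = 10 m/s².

T ≈ 262 N

Take moments about the hinge.
Beam weight: 4.29 × 10 = 42.9 N down at 1.905 m → arm 1.905 m, τ = 42.9 × 1.905 = 81.72 N·m clockwise.
Potted plant: 2.44 × 10 = 24.4 N down at 0.692 m → arm 0.692 m, τ = 24.4 × 0.692 = 16.88 N·m clockwise.
Hanging mass: 18.8 × 10 = 188 N down at 1.37 m → arm 1.37 m, τ = 188 × 1.37 = 257.6 N·m clockwise.
Paint can: 6.02 × 10 = 60.2 N down at 3.27 m → arm 3.27 m, τ = 60.2 × 3.27 = 196.9 N·m clockwise.
Total clockwise load moment = 553.1 N·m.
The cable tension T acts at 3.81 m; only its component perpendicular to the bar, T sinθ, produces torque. sin 33.6° = 0.5534.
Setting net torque to zero: T × 3.81 × 0.5534 = 553.1 → T = 553.1 / 2.108 = 262 N.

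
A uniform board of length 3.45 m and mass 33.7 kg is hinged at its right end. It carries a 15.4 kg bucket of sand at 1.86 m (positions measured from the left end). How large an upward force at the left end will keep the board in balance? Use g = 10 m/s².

F ≈ 239 N

Take moments about the right end.
Beam weight: 33.7 × 10 = 337 N down at 1.725 m → arm 1.725 m, τ = 337 × 1.725 = 581.3 N·m counterclockwise.
Bucket of sand: 15.4 × 10 = 154 N down at 1.86 m → arm 1.59 m, τ = 154 × 1.59 = 244.9 N·m counterclockwise.
Net moment of the loads = 826.2 N·m counterclockwise.
The upward force F acts at the left end, arm 3.45 m, giving F × 3.45 clockwise.
Στ = 0 ⇒ F × 3.45 = 826.2 ⇒ F = 826.2 / 3.45 = 239 N.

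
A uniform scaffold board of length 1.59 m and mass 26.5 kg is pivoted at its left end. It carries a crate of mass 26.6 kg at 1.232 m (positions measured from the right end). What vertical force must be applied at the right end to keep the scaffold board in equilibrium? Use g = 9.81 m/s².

Taking torques about the left end:
Beam weight: 26.5 × 9.81 = 260 N down at 0.795 m → arm 0.795 m, τ = 260 × 0.795 = 206.7 N·m clockwise.
Crate: 26.6 × 9.81 = 260.9 N down at 1.232 m → arm 0.358 m, τ = 260.9 × 0.358 = 93.4 N·m clockwise.
Net moment of the loads = 300.1 N·m clockwise.
The upward force F acts at the right end, arm 1.59 m, giving F × 1.59 counterclockwise.
For rotational equilibrium, F × 1.59 = 300.1, so F = 300.1 / 1.59 = 189 N.

F ≈ 189 N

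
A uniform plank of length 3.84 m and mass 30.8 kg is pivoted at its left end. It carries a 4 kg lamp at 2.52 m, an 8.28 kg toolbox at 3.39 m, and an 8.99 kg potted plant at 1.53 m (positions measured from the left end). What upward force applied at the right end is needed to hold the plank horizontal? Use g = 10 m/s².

Sum moments about the left end (the unknown pivot reaction has zero arm there).
Beam weight: 30.8 × 10 = 308 N down at 1.92 m → arm 1.92 m, τ = 308 × 1.92 = 591.4 N·m clockwise.
Lamp: 4 × 10 = 40 N down at 2.52 m → arm 2.52 m, τ = 40 × 2.52 = 100.8 N·m clockwise.
Toolbox: 8.28 × 10 = 82.8 N down at 3.39 m → arm 3.39 m, τ = 82.8 × 3.39 = 280.7 N·m clockwise.
Potted plant: 8.99 × 10 = 89.9 N down at 1.53 m → arm 1.53 m, τ = 89.9 × 1.53 = 137.5 N·m clockwise.
Net moment of the loads = 1110 N·m clockwise.
The upward force F acts at the right end, arm 3.84 m, giving F × 3.84 counterclockwise.
Balancing moments: F × 3.84 = 1110, giving F = 1110 / 3.84 = 289 N.

F ≈ 289 N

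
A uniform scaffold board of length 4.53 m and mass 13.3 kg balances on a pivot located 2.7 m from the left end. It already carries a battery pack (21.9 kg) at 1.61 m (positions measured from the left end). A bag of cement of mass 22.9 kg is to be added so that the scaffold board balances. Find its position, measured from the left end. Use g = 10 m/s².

Sum moments about the pivot (at 2.7 m from the left end) (the support reaction has zero arm there).
Beam weight: 13.3 × 10 = 133 N down at 2.265 m → arm 0.435 m, τ = 133 × 0.435 = 57.85 N·m counterclockwise.
Battery pack: 21.9 × 10 = 219 N down at 1.61 m → arm 1.09 m, τ = 219 × 1.09 = 238.7 N·m counterclockwise.
Net moment of existing loads = 296.6 N·m counterclockwise.
The bag of cement weighs 22.9 × 10 = 229 N and must supply an equal clockwise moment, so its lever arm about the pivot is 296.6 / 229 = 1.3 m.
That puts it at 2.7 + 1.3 = 4 m from the left end.

x ≈ 4 m from the left end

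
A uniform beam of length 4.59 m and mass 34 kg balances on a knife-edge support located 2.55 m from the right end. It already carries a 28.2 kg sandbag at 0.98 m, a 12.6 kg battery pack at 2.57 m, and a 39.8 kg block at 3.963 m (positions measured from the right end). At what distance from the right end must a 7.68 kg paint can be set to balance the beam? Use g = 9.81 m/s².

Take moments about the knife-edge support (at 2.55 m from the right end).
Beam weight: 34 × 9.81 = 333.5 N down at 2.295 m → arm 0.255 m, τ = 333.5 × 0.255 = 85.04 N·m clockwise.
Sandbag: 28.2 × 9.81 = 276.6 N down at 0.98 m → arm 1.57 m, τ = 276.6 × 1.57 = 434.3 N·m clockwise.
Battery pack: 12.6 × 9.81 = 123.6 N down at 2.57 m → arm 0.02 m, τ = 123.6 × 0.02 = 2.472 N·m counterclockwise.
Block: 39.8 × 9.81 = 390.4 N down at 3.963 m → arm 1.413 m, τ = 390.4 × 1.413 = 551.6 N·m counterclockwise.
Net moment of existing loads = 34.73 N·m counterclockwise.
The paint can weighs 7.68 × 9.81 = 75.34 N and must supply an equal clockwise moment, so its lever arm about the knife-edge support is 34.73 / 75.34 = 0.461 m.
That puts it at 2.55 − 0.461 = 2.09 m from the right end.

x ≈ 2.09 m from the right end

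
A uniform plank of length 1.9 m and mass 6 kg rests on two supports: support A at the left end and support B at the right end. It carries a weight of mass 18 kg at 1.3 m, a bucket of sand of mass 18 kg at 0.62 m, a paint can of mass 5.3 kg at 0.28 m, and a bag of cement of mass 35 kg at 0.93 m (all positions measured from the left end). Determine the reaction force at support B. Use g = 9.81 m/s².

About support A:
Beam weight: 6 × 9.81 = 58.86 N down at 0.95 m → arm 0.95 m, τ = 58.86 × 0.95 = 55.92 N·m clockwise.
Weight: 18 × 9.81 = 176.6 N down at 1.3 m → arm 1.3 m, τ = 176.6 × 1.3 = 229.6 N·m clockwise.
Bucket of sand: 18 × 9.81 = 176.6 N down at 0.62 m → arm 0.62 m, τ = 176.6 × 0.62 = 109.5 N·m clockwise.
Paint can: 5.3 × 9.81 = 51.99 N down at 0.28 m → arm 0.28 m, τ = 51.99 × 0.28 = 14.56 N·m clockwise.
Bag of cement: 35 × 9.81 = 343.4 N down at 0.93 m → arm 0.93 m, τ = 343.4 × 0.93 = 319.4 N·m clockwise.
Net load moment about support A = 729 N·m clockwise.
Reaction R at support B is upward at 1.9 m, arm 1.9 m → moment R × 1.9 counterclockwise.
Setting net torque to zero: R × 1.9 = 729 → R = 384 N.

R_B ≈ 384 N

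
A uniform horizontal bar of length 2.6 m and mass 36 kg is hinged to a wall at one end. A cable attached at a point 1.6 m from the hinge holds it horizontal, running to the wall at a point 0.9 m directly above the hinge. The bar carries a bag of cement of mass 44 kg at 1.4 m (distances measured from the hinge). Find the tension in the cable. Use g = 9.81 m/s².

T ≈ 1360 N

Sum moments about the hinge (the unknown hinge reaction has zero arm there).
Beam weight: 36 × 9.81 = 353.2 N down at 1.3 m → arm 1.3 m, τ = 353.2 × 1.3 = 459.2 N·m clockwise.
Bag of cement: 44 × 9.81 = 431.6 N down at 1.4 m → arm 1.4 m, τ = 431.6 × 1.4 = 604.2 N·m clockwise.
Total clockwise load moment = 1063 N·m.
The cable tension T acts at 1.6 m; only its component perpendicular to the bar, T sinθ, produces torque. sinθ = h/√(h²+d²) = 0.9/√(0.9²+1.6²) = 0.4903.
Στ = 0 ⇒ T × 1.6 × 0.4903 = 1063 ⇒ T = 1063 / 0.7845 = 1360 N.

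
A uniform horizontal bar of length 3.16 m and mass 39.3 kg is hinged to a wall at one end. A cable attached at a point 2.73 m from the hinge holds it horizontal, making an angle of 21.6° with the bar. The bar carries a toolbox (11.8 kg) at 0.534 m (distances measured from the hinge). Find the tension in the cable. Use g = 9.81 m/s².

Take moments about the hinge.
Beam weight: 39.3 × 9.81 = 385.5 N down at 1.58 m → arm 1.58 m, τ = 385.5 × 1.58 = 609.1 N·m clockwise.
Toolbox: 11.8 × 9.81 = 115.8 N down at 0.534 m → arm 0.534 m, τ = 115.8 × 0.534 = 61.84 N·m clockwise.
Total clockwise load moment = 670.9 N·m.
The cable tension T acts at 2.73 m; only its component perpendicular to the bar, T sinθ, produces torque. sin 21.6° = 0.3681.
Setting net torque to zero: T × 2.73 × 0.3681 = 670.9 → T = 670.9 / 1.005 = 668 N.

T ≈ 668 N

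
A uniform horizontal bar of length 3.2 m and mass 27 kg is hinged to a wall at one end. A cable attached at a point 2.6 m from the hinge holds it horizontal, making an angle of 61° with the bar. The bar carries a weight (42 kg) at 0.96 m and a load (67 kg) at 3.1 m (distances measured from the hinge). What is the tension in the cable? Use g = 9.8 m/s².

T ≈ 1260 N

Choose the hinge as the axis so the unknown hinge reaction has zero arm there.
Beam weight: 27 × 9.8 = 264.6 N down at 1.6 m → arm 1.6 m, τ = 264.6 × 1.6 = 423.4 N·m clockwise.
Weight: 42 × 9.8 = 411.6 N down at 0.96 m → arm 0.96 m, τ = 411.6 × 0.96 = 395.1 N·m clockwise.
Load: 67 × 9.8 = 656.6 N down at 3.1 m → arm 3.1 m, τ = 656.6 × 3.1 = 2035 N·m clockwise.
Total clockwise load moment = 2854 N·m.
The cable tension T acts at 2.6 m; only its component perpendicular to the bar, T sinθ, produces torque. sin 61° = 0.8746.
For rotational equilibrium, T × 2.6 × 0.8746 = 2854, so T = 2854 / 2.274 = 1260 N.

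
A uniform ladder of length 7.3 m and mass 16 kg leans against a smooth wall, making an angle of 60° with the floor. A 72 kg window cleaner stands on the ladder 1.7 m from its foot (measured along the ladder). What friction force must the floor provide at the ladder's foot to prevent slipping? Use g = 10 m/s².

f ≈ 143 N

Taking torques about the foot of the ladder:
Ladder weight 16×10 = 160 N acts at 3.65 m along the ladder; its horizontal arm is 3.65·cos60° = 1.825 m → τ = 292 N·m clockwise.
Window cleaner: 72×10 = 720 N at 1.7 m → arm 0.85 m → τ = 612 N·m clockwise.
Wall normal N acts horizontally at the top; its moment arm is the height L sinθ = 7.3·sin60° = 6.322 m, counterclockwise.
Στ = 0 ⇒ N × 6.322 = 904 ⇒ N = 143 N.
ΣFx = 0: friction at the foot balances the wall's push, so f = N_wall = 143 N.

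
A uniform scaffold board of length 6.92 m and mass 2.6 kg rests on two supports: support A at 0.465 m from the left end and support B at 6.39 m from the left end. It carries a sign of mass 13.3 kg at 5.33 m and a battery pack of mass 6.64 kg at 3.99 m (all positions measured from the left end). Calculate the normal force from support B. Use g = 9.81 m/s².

R_B ≈ 159 N

About support A:
Beam weight: 2.6 × 9.81 = 25.51 N down at 3.46 m → arm 2.995 m, τ = 25.51 × 2.995 = 76.4 N·m clockwise.
Sign: 13.3 × 9.81 = 130.5 N down at 5.33 m → arm 4.865 m, τ = 130.5 × 4.865 = 634.9 N·m clockwise.
Battery pack: 6.64 × 9.81 = 65.14 N down at 3.99 m → arm 3.525 m, τ = 65.14 × 3.525 = 229.6 N·m clockwise.
Net load moment about support A = 940.9 N·m clockwise.
Reaction R at support B is upward at 6.39 m, arm 5.925 m → moment R × 5.925 counterclockwise.
Στ = 0 ⇒ R × 5.925 = 940.9 ⇒ R = 159 N.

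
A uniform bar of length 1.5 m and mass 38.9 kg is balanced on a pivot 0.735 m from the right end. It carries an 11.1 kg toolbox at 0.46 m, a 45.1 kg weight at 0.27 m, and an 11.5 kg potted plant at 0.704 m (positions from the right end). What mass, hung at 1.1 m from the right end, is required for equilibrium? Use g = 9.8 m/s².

Take moments about the pivot (at 0.735 m from the right end).
Beam weight: 38.9 × 9.8 = 381.2 N down at 0.75 m → arm 0.015 m, τ = 381.2 × 0.015 = 5.718 N·m counterclockwise.
Toolbox: 11.1 × 9.8 = 108.8 N down at 0.46 m → arm 0.275 m, τ = 108.8 × 0.275 = 29.92 N·m clockwise.
Weight: 45.1 × 9.8 = 442 N down at 0.27 m → arm 0.465 m, τ = 442 × 0.465 = 205.5 N·m clockwise.
Potted plant: 11.5 × 9.8 = 112.7 N down at 0.704 m → arm 0.031 m, τ = 112.7 × 0.031 = 3.494 N·m clockwise.
Net moment of known loads = 233.2 N·m clockwise.
An unknown mass m at 1.1 m has arm 0.365 m; its moment is m·g·0.365 counterclockwise.
Setting net torque to zero: m × 9.8 × 0.365 = 233.2 → m = 233.2 / (9.8 × 0.365) = 65.2 kg.

m ≈ 65.2 kg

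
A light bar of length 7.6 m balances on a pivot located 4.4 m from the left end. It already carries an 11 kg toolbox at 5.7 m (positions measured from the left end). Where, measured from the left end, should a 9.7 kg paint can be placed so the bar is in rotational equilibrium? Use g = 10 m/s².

x ≈ 2.93 m from the left end

Take moments about the pivot (at 4.4 m from the left end).
Toolbox: 11 × 10 = 110 N down at 5.7 m → arm 1.3 m, τ = 110 × 1.3 = 143 N·m clockwise.
Net moment of existing loads = 143 N·m clockwise.
The paint can weighs 9.7 × 10 = 97 N and must supply an equal counterclockwise moment, so its lever arm about the pivot is 143 / 97 = 1.47 m.
That puts it at 4.4 − 1.47 = 2.93 m from the left end.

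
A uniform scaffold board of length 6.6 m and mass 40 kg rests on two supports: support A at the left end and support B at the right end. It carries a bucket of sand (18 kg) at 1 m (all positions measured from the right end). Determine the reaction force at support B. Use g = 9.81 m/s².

Taking torques about support A:
Beam weight: 40 × 9.81 = 392.4 N down at 3.3 m → arm 3.3 m, τ = 392.4 × 3.3 = 1295 N·m clockwise.
Bucket of sand: 18 × 9.81 = 176.6 N down at 1 m → arm 5.6 m, τ = 176.6 × 5.6 = 989 N·m clockwise.
Net load moment about support A = 2284 N·m clockwise.
Reaction R at support B is upward at 0 m, arm 6.6 m → moment R × 6.6 counterclockwise.
Setting net torque to zero: R × 6.6 = 2284 → R = 346 N.

R_B ≈ 346 N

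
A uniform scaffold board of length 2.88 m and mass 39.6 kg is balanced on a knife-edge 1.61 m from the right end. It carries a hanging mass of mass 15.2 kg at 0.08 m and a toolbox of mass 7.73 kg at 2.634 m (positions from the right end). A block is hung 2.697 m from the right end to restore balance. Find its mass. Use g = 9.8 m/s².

Taking torques about the knife-edge (at 1.61 m from the right end):
Beam weight: 39.6 × 9.8 = 388.1 N down at 1.44 m → arm 0.17 m, τ = 388.1 × 0.17 = 65.98 N·m clockwise.
Hanging mass: 15.2 × 9.8 = 149 N down at 0.08 m → arm 1.53 m, τ = 149 × 1.53 = 228 N·m clockwise.
Toolbox: 7.73 × 9.8 = 75.75 N down at 2.634 m → arm 1.024 m, τ = 75.75 × 1.024 = 77.57 N·m counterclockwise.
Net moment of known loads = 216.4 N·m clockwise.
An unknown mass m at 2.697 m has arm 1.087 m; its moment is m·g·1.087 counterclockwise.
For rotational equilibrium, m × 9.8 × 1.087 = 216.4, so m = 216.4 / (9.8 × 1.087) = 20.3 kg.

m ≈ 20.3 kg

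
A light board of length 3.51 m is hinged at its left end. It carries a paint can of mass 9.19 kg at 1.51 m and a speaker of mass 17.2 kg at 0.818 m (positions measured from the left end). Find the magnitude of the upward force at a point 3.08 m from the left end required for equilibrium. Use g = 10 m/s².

F ≈ 90.7 N

Take moments about the left end.
Paint can: 9.19 × 10 = 91.9 N down at 1.51 m → arm 1.51 m, τ = 91.9 × 1.51 = 138.8 N·m clockwise.
Speaker: 17.2 × 10 = 172 N down at 0.818 m → arm 0.818 m, τ = 172 × 0.818 = 140.7 N·m clockwise.
Net moment of the loads = 279.5 N·m clockwise.
The upward force F acts at a point 3.08 m from the left end, arm 3.08 m, giving F × 3.08 counterclockwise.
Στ = 0 ⇒ F × 3.08 = 279.5 ⇒ F = 279.5 / 3.08 = 90.7 N.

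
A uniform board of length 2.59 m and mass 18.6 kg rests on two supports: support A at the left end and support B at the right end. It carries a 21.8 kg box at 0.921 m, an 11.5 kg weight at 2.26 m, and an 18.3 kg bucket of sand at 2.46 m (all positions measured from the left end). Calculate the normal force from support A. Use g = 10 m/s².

R_A ≈ 257 N

Choose support B as the axis so its reaction then has zero moment arm.
Beam weight: 18.6 × 10 = 186 N down at 1.295 m → arm 1.295 m, τ = 186 × 1.295 = 240.9 N·m counterclockwise.
Box: 21.8 × 10 = 218 N down at 0.921 m → arm 1.669 m, τ = 218 × 1.669 = 363.8 N·m counterclockwise.
Weight: 11.5 × 10 = 115 N down at 2.26 m → arm 0.33 m, τ = 115 × 0.33 = 37.95 N·m counterclockwise.
Bucket of sand: 18.3 × 10 = 183 N down at 2.46 m → arm 0.13 m, τ = 183 × 0.13 = 23.79 N·m counterclockwise.
Net load moment about support B = 666.4 N·m counterclockwise.
Reaction R at support A is upward at 0 m, arm 2.59 m → moment R × 2.59 clockwise.
Setting net torque to zero: R × 2.59 = 666.4 → R = 257 N.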